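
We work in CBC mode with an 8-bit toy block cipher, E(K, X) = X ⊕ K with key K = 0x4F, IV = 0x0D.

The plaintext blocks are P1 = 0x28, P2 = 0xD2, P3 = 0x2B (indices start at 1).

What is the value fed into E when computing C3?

CBC encryption: C_i = E(K, P_i ⊕ C_{i−1}), with C_{0} = IV.
C1: P1 ⊕ 0x0D = 0x25; E(K, 0x25) = 0x6A.
C2: P2 ⊕ 0x6A = 0xB8; E(K, 0xB8) = 0xF7.
C3: P3 ⊕ 0xF7 = 0xDC; E(K, 0xDC) = 0x93.
So the input to E for block 3 is 0xDC.

0xDC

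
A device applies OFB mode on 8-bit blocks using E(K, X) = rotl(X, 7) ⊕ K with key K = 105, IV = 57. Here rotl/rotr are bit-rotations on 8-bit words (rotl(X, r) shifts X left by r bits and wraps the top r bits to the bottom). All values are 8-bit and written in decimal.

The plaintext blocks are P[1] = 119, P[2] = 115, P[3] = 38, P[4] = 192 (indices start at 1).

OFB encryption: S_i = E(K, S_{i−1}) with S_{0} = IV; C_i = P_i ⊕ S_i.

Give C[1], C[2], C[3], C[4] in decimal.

C[1] = 130, C[2] = 224, C[3] = 134, C[4] = 249

C[1]: S = E(K, 57) = 245; 119 ⊕ 245 = 130.
C[2]: S = E(K, 245) = 147; 115 ⊕ 147 = 224.
C[3]: S = E(K, 147) = 160; 38 ⊕ 160 = 134.
C[4]: S = E(K, 160) = 57; 192 ⊕ 57 = 249.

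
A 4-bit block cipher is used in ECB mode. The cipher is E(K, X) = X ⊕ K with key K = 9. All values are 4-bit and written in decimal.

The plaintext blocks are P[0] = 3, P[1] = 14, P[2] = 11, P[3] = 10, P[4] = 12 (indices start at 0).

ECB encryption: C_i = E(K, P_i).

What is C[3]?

C[3]: E(K, 10) = 3.

C[3] = 3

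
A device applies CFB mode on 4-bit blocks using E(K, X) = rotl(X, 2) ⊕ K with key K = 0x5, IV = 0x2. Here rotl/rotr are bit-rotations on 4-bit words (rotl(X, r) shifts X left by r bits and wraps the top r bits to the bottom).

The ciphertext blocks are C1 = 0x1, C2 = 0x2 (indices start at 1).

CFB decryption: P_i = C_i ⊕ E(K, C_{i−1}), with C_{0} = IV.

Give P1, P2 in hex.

P1: E(K, 0x2) = 0xD; 0x1 ⊕ 0xD = 0xC.
P2: E(K, 0x1) = 0x1; 0x2 ⊕ 0x1 = 0x3.

P1 = 0xC, P2 = 0x3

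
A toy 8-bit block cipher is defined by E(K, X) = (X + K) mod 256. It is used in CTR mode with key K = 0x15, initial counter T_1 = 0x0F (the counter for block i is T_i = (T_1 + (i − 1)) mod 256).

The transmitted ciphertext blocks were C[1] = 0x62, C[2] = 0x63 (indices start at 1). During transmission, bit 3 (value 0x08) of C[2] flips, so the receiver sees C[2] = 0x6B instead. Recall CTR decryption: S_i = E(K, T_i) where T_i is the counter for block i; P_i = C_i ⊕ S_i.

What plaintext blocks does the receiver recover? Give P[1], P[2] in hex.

Only C[2] changed, to 0x6B. In CTR, a change in C_i flips the same bit in P_i only; the keystream is unaffected. Decrypting the received ciphertext:
P[1]: T = 0x0F, S = E(K, T) = 0x24; 0x62 ⊕ 0x24 = 0x46.
P[2]: T = 0x10, S = E(K, T) = 0x25; 0x6B ⊕ 0x25 = 0x4E.
Blocks that differ from the original plaintext: P[2].

P[1] = 0x46, P[2] = 0x4E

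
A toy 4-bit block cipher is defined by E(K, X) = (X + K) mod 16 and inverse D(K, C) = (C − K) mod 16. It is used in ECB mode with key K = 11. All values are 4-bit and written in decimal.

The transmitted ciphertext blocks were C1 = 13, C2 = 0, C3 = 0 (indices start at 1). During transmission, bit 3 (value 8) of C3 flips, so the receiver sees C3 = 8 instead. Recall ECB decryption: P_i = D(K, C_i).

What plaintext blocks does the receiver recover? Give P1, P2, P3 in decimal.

P1 = 2, P2 = 5, P3 = 13

Only C3 changed, to 8. In ECB, a change in C_i affects only P_i. Decrypting the received ciphertext:
P1: D(K, 13) = 2.
P2: D(K, 0) = 5.
P3: D(K, 8) = 13.
Blocks that differ from the original plaintext: P3.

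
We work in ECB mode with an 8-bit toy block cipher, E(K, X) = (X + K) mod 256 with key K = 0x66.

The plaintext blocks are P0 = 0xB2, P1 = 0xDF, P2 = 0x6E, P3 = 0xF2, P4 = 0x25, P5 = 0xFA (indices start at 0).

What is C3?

ECB encryption: C_i = E(K, P_i).
C3: E(K, 0xF2) = 0x58.

C3 = 0x58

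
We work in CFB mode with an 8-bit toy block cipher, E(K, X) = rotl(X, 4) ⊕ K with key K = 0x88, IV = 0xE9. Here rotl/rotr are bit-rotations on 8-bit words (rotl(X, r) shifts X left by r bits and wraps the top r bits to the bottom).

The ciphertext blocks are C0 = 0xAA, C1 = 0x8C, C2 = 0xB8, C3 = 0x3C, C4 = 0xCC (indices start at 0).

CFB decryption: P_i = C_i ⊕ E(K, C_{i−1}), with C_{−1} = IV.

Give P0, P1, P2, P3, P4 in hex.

P0: E(K, 0xE9) = 0x16; 0xAA ⊕ 0x16 = 0xBC.
P1: E(K, 0xAA) = 0x22; 0x8C ⊕ 0x22 = 0xAE.
P2: E(K, 0x8C) = 0x40; 0xB8 ⊕ 0x40 = 0xF8.
P3: E(K, 0xB8) = 0x03; 0x3C ⊕ 0x03 = 0x3F.
P4: E(K, 0x3C) = 0x4B; 0xCC ⊕ 0x4B = 0x87.

P0 = 0xBC, P1 = 0xAE, P2 = 0xF8, P3 = 0x3F, P4 = 0x87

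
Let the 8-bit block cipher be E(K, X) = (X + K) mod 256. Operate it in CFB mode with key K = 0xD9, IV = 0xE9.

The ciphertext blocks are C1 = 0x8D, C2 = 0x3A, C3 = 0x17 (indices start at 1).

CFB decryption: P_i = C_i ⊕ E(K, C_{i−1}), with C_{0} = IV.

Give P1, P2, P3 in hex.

P1: E(K, 0xE9) = 0xC2; 0x8D ⊕ 0xC2 = 0x4F.
P2: E(K, 0x8D) = 0x66; 0x3A ⊕ 0x66 = 0x5C.
P3: E(K, 0x3A) = 0x13; 0x17 ⊕ 0x13 = 0x04.

P1 = 0x4F, P2 = 0x5C, P3 = 0x04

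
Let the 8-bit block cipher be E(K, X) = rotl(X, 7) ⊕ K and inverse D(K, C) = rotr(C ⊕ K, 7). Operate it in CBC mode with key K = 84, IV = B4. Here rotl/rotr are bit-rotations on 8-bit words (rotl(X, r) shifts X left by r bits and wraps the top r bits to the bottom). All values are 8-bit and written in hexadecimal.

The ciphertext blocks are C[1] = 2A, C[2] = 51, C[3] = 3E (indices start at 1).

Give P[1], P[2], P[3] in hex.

P[1] = E9, P[2] = 81, P[3] = 24

CBC decryption: P_i = D(K, C_i) ⊕ C_{i−1}, with C_{0} = IV.
P[1]: D(K, 2A) = 5D; 5D ⊕ B4 = E9.
P[2]: D(K, 51) = AB; AB ⊕ 2A = 81.
P[3]: D(K, 3E) = 75; 75 ⊕ 51 = 24.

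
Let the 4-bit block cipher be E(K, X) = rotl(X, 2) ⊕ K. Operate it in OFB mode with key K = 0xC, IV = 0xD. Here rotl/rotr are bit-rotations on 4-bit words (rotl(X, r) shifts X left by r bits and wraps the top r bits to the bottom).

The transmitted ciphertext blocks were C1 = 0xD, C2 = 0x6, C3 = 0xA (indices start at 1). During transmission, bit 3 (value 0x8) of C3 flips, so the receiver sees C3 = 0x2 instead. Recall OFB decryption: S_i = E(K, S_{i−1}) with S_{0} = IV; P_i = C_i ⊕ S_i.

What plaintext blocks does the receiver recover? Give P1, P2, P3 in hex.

Only C3 changed, to 0x2. In OFB, a change in C_i flips the same bit in P_i only; the keystream is unaffected. Decrypting the received ciphertext:
P1: S = E(K, 0xD) = 0xB; 0xD ⊕ 0xB = 0x6.
P2: S = E(K, 0xB) = 0x2; 0x6 ⊕ 0x2 = 0x4.
P3: S = E(K, 0x2) = 0x4; 0x2 ⊕ 0x4 = 0x6.
Blocks that differ from the original plaintext: P3.

P1 = 0x6, P2 = 0x4, P3 = 0x6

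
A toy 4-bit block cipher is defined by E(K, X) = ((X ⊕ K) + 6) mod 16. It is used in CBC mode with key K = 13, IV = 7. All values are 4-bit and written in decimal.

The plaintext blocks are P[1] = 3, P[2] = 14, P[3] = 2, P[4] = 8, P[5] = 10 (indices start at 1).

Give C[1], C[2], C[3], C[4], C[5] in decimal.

C[1] = 15, C[2] = 2, C[3] = 3, C[4] = 12, C[5] = 1

CBC encryption: C_i = E(K, P_i ⊕ C_{i−1}), with C_{0} = IV.
C[1]: P[1] ⊕ 7 = 4; E(K, 4) = 15.
C[2]: P[2] ⊕ 15 = 1; E(K, 1) = 2.
C[3]: P[3] ⊕ 2 = 0; E(K, 0) = 3.
C[4]: P[4] ⊕ 3 = 11; E(K, 11) = 12.
C[5]: P[5] ⊕ 12 = 6; E(K, 6) = 1.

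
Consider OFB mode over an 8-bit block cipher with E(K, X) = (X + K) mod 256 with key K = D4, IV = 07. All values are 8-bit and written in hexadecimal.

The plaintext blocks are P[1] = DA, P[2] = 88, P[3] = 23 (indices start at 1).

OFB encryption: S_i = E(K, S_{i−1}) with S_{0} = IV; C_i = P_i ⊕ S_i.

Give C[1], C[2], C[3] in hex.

C[1] = 01, C[2] = 27, C[3] = A0

C[1]: S = E(K, 07) = DB; DA ⊕ DB = 01.
C[2]: S = E(K, DB) = AF; 88 ⊕ AF = 27.
C[3]: S = E(K, AF) = 83; 23 ⊕ 83 = A0.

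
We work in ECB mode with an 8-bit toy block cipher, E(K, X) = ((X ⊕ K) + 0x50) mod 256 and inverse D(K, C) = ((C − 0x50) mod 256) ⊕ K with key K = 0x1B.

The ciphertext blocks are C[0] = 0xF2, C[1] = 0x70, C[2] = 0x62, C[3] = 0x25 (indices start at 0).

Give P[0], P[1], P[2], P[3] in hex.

P[0] = 0xB9, P[1] = 0x3B, P[2] = 0x09, P[3] = 0xCE

ECB decryption: P_i = D(K, C_i).
P[0]: D(K, 0xF2) = 0xB9.
P[1]: D(K, 0x70) = 0x3B.
P[2]: D(K, 0x62) = 0x09.
P[3]: D(K, 0x25) = 0xCE.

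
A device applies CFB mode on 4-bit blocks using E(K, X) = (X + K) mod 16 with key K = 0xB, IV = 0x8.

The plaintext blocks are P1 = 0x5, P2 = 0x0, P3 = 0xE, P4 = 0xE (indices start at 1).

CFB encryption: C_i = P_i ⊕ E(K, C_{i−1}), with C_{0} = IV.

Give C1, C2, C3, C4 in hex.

C1: E(K, 0x8) = 0x3; 0x5 ⊕ 0x3 = 0x6.
C2: E(K, 0x6) = 0x1; 0x0 ⊕ 0x1 = 0x1.
C3: E(K, 0x1) = 0xC; 0xE ⊕ 0xC = 0x2.
C4: E(K, 0x2) = 0xD; 0xE ⊕ 0xD = 0x3.

C1 = 0x6, C2 = 0x1, C3 = 0x2, C4 = 0x3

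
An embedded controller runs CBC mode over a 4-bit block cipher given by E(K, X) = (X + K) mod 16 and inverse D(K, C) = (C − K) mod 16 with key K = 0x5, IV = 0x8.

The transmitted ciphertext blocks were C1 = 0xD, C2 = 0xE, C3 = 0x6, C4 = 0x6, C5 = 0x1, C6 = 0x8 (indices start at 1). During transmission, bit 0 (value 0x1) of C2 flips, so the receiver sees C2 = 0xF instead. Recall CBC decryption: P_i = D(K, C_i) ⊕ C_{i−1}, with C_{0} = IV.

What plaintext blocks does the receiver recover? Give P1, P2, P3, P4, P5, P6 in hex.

Only C2 changed, to 0xF. In CBC, a change in C_i garbles P_i and flips the same bit in P_{i+1}. Decrypting the received ciphertext:
P1: D(K, 0xD) = 0x8; 0x8 ⊕ 0x8 = 0x0.
P2: D(K, 0xF) = 0xA; 0xA ⊕ 0xD = 0x7.
P3: D(K, 0x6) = 0x1; 0x1 ⊕ 0xF = 0xE.
P4: D(K, 0x6) = 0x1; 0x1 ⊕ 0x6 = 0x7.
P5: D(K, 0x1) = 0xC; 0xC ⊕ 0x6 = 0xA.
P6: D(K, 0x8) = 0x3; 0x3 ⊕ 0x1 = 0x2.
Blocks that differ from the original plaintext: P2, P3.

P1 = 0x0, P2 = 0x7, P3 = 0xE, P4 = 0x7, P5 = 0xA, P6 = 0x2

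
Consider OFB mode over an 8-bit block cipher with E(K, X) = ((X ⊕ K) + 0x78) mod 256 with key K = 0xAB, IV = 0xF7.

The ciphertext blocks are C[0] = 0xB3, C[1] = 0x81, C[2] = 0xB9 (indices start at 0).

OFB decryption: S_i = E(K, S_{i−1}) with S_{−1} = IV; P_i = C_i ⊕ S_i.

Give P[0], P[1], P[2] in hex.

P[0] = 0x67, P[1] = 0x76, P[2] = 0x6D

P[0]: S = E(K, 0xF7) = 0xD4; 0xB3 ⊕ 0xD4 = 0x67.
P[1]: S = E(K, 0xD4) = 0xF7; 0x81 ⊕ 0xF7 = 0x76.
P[2]: S = E(K, 0xF7) = 0xD4; 0xB9 ⊕ 0xD4 = 0x6D.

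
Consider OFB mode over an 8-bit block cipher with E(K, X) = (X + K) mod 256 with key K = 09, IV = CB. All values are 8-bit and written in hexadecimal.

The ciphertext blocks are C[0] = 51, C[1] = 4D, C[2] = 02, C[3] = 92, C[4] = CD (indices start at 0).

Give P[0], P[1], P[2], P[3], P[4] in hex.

P[0] = 85, P[1] = 90, P[2] = E4, P[3] = 7D, P[4] = 35

OFB decryption: S_i = E(K, S_{i−1}) with S_{−1} = IV; P_i = C_i ⊕ S_i.
P[0]: S = E(K, CB) = D4; 51 ⊕ D4 = 85.
P[1]: S = E(K, D4) = DD; 4D ⊕ DD = 90.
P[2]: S = E(K, DD) = E6; 02 ⊕ E6 = E4.
P[3]: S = E(K, E6) = EF; 92 ⊕ EF = 7D.
P[4]: S = E(K, EF) = F8; CD ⊕ F8 = 35.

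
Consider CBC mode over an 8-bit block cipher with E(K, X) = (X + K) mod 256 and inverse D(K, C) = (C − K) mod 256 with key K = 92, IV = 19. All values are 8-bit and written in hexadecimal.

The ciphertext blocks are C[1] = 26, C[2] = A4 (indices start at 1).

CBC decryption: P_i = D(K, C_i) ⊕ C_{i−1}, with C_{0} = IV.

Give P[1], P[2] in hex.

P[1]: D(K, 26) = 94; 94 ⊕ 19 = 8D.
P[2]: D(K, A4) = 12; 12 ⊕ 26 = 34.

P[1] = 8D, P[2] = 34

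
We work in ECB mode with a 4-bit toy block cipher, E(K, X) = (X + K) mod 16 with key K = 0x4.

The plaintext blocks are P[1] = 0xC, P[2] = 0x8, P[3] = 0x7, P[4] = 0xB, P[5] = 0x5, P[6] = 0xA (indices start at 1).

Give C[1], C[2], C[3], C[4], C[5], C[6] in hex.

ECB encryption: C_i = E(K, P_i).
C[1]: E(K, 0xC) = 0x0.
C[2]: E(K, 0x8) = 0xC.
C[3]: E(K, 0x7) = 0xB.
C[4]: E(K, 0xB) = 0xF.
C[5]: E(K, 0x5) = 0x9.
C[6]: E(K, 0xA) = 0xE.

C[1] = 0x0, C[2] = 0xC, C[3] = 0xB, C[4] = 0xF, C[5] = 0x9, C[6] = 0xE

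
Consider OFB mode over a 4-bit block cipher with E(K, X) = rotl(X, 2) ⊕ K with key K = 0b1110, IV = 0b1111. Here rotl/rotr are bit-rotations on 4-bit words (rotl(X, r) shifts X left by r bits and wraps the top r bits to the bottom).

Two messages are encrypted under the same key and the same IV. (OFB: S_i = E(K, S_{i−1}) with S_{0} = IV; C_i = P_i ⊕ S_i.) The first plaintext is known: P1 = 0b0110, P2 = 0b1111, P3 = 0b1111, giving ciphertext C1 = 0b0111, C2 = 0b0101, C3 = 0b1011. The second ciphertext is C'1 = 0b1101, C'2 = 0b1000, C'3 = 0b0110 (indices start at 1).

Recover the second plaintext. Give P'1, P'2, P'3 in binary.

In OFB with a reused IV, both messages share the same keystream S_i, so C_i ⊕ C'_i = P_i ⊕ P'_i and thus P'_i = P_i ⊕ C_i ⊕ C'_i.
P'1: 0b0110 ⊕ 0b0111 ⊕ 0b1101 = 0b1100.
P'2: 0b1111 ⊕ 0b0101 ⊕ 0b1000 = 0b0010.
P'3: 0b1111 ⊕ 0b1011 ⊕ 0b0110 = 0b0010.

P'1 = 0b1100, P'2 = 0b0010, P'3 = 0b0010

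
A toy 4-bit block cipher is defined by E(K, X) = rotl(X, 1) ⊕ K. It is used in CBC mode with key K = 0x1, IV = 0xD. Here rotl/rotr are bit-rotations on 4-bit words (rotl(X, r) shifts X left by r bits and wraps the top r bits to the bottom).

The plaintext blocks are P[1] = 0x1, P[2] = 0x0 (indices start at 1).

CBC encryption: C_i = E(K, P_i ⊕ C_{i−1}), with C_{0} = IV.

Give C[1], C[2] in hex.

C[1]: P[1] ⊕ 0xD = 0xC; E(K, 0xC) = 0x8.
C[2]: P[2] ⊕ 0x8 = 0x8; E(K, 0x8) = 0x0.

C[1] = 0x8, C[2] = 0x0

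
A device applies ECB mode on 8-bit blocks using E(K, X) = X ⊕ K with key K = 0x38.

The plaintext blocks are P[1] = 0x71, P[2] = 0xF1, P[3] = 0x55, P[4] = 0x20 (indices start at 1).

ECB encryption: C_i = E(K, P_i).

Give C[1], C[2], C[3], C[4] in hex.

C[1]: E(K, 0x71) = 0x49.
C[2]: E(K, 0xF1) = 0xC9.
C[3]: E(K, 0x55) = 0x6D.
C[4]: E(K, 0x20) = 0x18.

C[1] = 0x49, C[2] = 0xC9, C[3] = 0x6D, C[4] = 0x18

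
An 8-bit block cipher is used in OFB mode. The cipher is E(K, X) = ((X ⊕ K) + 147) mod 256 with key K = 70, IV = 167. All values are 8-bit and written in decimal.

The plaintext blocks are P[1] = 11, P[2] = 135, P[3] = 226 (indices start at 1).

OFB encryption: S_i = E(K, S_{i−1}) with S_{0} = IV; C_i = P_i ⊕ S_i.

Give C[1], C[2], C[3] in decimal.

C[1]: S = E(K, 167) = 116; 11 ⊕ 116 = 127.
C[2]: S = E(K, 116) = 197; 135 ⊕ 197 = 66.
C[3]: S = E(K, 197) = 22; 226 ⊕ 22 = 244.

C[1] = 127, C[2] = 66, C[3] = 244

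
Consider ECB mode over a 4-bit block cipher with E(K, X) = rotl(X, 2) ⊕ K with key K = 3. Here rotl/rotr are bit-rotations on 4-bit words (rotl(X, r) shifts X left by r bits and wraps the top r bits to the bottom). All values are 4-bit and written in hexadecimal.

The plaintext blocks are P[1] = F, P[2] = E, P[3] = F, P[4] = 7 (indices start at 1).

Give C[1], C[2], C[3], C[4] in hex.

ECB encryption: C_i = E(K, P_i).
C[1]: E(K, F) = C.
C[2]: E(K, E) = 8.
C[3]: E(K, F) = C.
C[4]: E(K, 7) = E.

C[1] = C, C[2] = 8, C[3] = C, C[4] = E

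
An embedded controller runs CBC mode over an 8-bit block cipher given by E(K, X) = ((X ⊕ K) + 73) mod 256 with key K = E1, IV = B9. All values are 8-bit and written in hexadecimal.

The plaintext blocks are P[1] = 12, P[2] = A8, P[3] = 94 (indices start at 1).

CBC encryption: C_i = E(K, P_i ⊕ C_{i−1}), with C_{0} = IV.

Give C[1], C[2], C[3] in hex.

C[1]: P[1] ⊕ B9 = AB; E(K, AB) = BD.
C[2]: P[2] ⊕ BD = 15; E(K, 15) = 67.
C[3]: P[3] ⊕ 67 = F3; E(K, F3) = 85.

C[1] = BD, C[2] = 67, C[3] = 85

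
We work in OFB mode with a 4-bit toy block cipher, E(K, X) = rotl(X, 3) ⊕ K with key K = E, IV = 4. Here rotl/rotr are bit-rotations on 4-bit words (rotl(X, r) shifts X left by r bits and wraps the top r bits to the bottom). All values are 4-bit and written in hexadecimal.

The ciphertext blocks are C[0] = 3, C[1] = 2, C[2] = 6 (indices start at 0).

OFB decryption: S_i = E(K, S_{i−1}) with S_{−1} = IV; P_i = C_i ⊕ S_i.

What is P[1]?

P[0]: S = E(K, 4) = C; 3 ⊕ C = F.
P[1]: S = E(K, C) = 8; 2 ⊕ 8 = A.

P[1] = A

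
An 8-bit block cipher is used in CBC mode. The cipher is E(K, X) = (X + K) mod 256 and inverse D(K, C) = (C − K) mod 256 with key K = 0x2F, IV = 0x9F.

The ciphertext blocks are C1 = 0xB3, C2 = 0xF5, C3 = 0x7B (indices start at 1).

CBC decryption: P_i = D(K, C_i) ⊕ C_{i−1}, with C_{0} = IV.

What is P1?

P1: D(K, 0xB3) = 0x84; 0x84 ⊕ 0x9F = 0x1B.

P1 = 0x1B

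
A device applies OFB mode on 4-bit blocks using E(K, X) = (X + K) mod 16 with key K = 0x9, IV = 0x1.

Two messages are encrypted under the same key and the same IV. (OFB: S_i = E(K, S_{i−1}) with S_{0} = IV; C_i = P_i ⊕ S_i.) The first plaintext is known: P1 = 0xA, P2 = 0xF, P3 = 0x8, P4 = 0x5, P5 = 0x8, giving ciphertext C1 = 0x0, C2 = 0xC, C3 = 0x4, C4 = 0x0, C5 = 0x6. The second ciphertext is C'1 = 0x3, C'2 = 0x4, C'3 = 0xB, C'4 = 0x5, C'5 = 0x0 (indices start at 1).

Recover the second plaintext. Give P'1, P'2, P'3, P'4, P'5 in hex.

In OFB with a reused IV, both messages share the same keystream S_i, so C_i ⊕ C'_i = P_i ⊕ P'_i and thus P'_i = P_i ⊕ C_i ⊕ C'_i.
P'1: 0xA ⊕ 0x0 ⊕ 0x3 = 0x9.
P'2: 0xF ⊕ 0xC ⊕ 0x4 = 0x7.
P'3: 0x8 ⊕ 0x4 ⊕ 0xB = 0x7.
P'4: 0x5 ⊕ 0x0 ⊕ 0x5 = 0x0.
P'5: 0x8 ⊕ 0x6 ⊕ 0x0 = 0xE.

P'1 = 0x9, P'2 = 0x7, P'3 = 0x7, P'4 = 0x0, P'5 = 0xE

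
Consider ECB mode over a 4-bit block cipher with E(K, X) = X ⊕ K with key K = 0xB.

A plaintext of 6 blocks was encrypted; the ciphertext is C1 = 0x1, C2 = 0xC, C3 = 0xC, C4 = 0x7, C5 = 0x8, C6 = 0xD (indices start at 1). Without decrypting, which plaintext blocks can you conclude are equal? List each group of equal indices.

P2 = P3

ECB encrypts each block independently with the same key, so equal ciphertext blocks imply equal plaintext blocks.
C2 = C3 = 0xC, so P2 = P3.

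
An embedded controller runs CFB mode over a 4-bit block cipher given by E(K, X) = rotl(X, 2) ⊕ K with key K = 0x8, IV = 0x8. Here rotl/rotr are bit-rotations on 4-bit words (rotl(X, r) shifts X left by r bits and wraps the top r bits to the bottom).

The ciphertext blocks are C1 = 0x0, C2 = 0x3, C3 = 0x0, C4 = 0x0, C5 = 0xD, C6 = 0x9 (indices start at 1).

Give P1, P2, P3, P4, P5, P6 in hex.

CFB decryption: P_i = C_i ⊕ E(K, C_{i−1}), with C_{0} = IV.
P1: E(K, 0x8) = 0xA; 0x0 ⊕ 0xA = 0xA.
P2: E(K, 0x0) = 0x8; 0x3 ⊕ 0x8 = 0xB.
P3: E(K, 0x3) = 0x4; 0x0 ⊕ 0x4 = 0x4.
P4: E(K, 0x0) = 0x8; 0x0 ⊕ 0x8 = 0x8.
P5: E(K, 0x0) = 0x8; 0xD ⊕ 0x8 = 0x5.
P6: E(K, 0xD) = 0xF; 0x9 ⊕ 0xF = 0x6.

P1 = 0xA, P2 = 0xB, P3 = 0x4, P4 = 0x8, P5 = 0x5, P6 = 0x6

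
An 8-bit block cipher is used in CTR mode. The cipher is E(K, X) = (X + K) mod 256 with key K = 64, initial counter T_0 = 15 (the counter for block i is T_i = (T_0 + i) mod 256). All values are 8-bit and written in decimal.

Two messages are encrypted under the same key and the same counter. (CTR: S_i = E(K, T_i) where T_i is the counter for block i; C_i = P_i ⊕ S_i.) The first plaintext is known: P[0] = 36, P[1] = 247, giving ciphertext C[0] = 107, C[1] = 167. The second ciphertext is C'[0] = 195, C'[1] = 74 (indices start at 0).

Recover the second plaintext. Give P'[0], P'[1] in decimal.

In CTR with a reused counter, both messages share the same keystream S_i, so C_i ⊕ C'_i = P_i ⊕ P'_i and thus P'_i = P_i ⊕ C_i ⊕ C'_i.
P'[0]: 36 ⊕ 107 ⊕ 195 = 140.
P'[1]: 247 ⊕ 167 ⊕ 74 = 26.

P'[0] = 140, P'[1] = 26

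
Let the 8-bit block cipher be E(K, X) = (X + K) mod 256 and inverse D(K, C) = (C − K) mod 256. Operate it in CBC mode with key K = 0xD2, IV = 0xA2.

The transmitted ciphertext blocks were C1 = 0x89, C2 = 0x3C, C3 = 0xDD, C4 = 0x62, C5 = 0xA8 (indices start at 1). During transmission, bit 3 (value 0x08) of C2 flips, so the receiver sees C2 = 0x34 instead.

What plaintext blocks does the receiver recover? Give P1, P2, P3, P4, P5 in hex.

CBC decryption: P_i = D(K, C_i) ⊕ C_{i−1}, with C_{0} = IV.
Only C2 changed, to 0x34. In CBC, a change in C_i garbles P_i and flips the same bit in P_{i+1}. Decrypting the received ciphertext:
P1: D(K, 0x89) = 0xB7; 0xB7 ⊕ 0xA2 = 0x15.
P2: D(K, 0x34) = 0x62; 0x62 ⊕ 0x89 = 0xEB.
P3: D(K, 0xDD) = 0x0B; 0x0B ⊕ 0x34 = 0x3F.
P4: D(K, 0x62) = 0x90; 0x90 ⊕ 0xDD = 0x4D.
P5: D(K, 0xA8) = 0xD6; 0xD6 ⊕ 0x62 = 0xB4.
Blocks that differ from the original plaintext: P2, P3.

P1 = 0x15, P2 = 0xEB, P3 = 0x3F, P4 = 0x4D, P5 = 0xB4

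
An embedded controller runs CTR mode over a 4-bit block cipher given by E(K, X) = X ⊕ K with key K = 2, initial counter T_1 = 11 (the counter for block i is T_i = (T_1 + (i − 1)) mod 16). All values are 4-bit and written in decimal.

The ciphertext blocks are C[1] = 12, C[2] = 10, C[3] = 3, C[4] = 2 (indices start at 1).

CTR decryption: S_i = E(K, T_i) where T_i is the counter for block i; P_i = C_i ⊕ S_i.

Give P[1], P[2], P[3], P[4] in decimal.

P[1]: T = 11, S = E(K, T) = 9; 12 ⊕ 9 = 5.
P[2]: T = 12, S = E(K, T) = 14; 10 ⊕ 14 = 4.
P[3]: T = 13, S = E(K, T) = 15; 3 ⊕ 15 = 12.
P[4]: T = 14, S = E(K, T) = 12; 2 ⊕ 12 = 14.

P[1] = 5, P[2] = 4, P[3] = 12, P[4] = 14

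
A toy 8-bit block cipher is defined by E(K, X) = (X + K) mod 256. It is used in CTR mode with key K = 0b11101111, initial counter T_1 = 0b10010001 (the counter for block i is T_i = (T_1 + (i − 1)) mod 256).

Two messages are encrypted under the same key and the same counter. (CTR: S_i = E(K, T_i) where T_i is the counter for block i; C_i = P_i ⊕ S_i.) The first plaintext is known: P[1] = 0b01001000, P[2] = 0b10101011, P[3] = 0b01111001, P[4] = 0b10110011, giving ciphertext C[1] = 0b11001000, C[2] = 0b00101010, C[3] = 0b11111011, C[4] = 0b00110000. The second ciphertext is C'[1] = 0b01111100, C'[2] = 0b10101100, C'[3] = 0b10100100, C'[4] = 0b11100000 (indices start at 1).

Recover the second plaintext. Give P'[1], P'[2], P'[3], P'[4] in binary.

P'[1] = 0b11111100, P'[2] = 0b00101101, P'[3] = 0b00100110, P'[4] = 0b01100011

In CTR with a reused counter, both messages share the same keystream S_i, so C_i ⊕ C'_i = P_i ⊕ P'_i and thus P'_i = P_i ⊕ C_i ⊕ C'_i.
P'[1]: 0b01001000 ⊕ 0b11001000 ⊕ 0b01111100 = 0b11111100.
P'[2]: 0b10101011 ⊕ 0b00101010 ⊕ 0b10101100 = 0b00101101.
P'[3]: 0b01111001 ⊕ 0b11111011 ⊕ 0b10100100 = 0b00100110.
P'[4]: 0b10110011 ⊕ 0b00110000 ⊕ 0b11100000 = 0b01100011.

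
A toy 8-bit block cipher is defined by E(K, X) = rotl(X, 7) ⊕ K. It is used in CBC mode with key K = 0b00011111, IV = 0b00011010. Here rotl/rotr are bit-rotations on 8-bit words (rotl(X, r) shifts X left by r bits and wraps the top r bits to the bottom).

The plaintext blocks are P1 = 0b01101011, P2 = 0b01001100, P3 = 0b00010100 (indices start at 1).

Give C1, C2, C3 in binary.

CBC encryption: C_i = E(K, P_i ⊕ C_{i−1}), with C_{0} = IV.
C1: P1 ⊕ 0b00011010 = 0b01110001; E(K, 0b01110001) = 0b10100111.
C2: P2 ⊕ 0b10100111 = 0b11101011; E(K, 0b11101011) = 0b11101010.
C3: P3 ⊕ 0b11101010 = 0b11111110; E(K, 0b11111110) = 0b01100000.

C1 = 0b10100111, C2 = 0b11101010, C3 = 0b01100000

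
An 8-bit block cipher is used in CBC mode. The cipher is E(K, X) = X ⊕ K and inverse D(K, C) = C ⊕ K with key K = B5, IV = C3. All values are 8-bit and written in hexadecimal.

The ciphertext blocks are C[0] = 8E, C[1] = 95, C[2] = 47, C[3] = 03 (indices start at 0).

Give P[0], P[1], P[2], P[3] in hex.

P[0] = F8, P[1] = AE, P[2] = 67, P[3] = F1

CBC decryption: P_i = D(K, C_i) ⊕ C_{i−1}, with C_{−1} = IV.
P[0]: D(K, 8E) = 3B; 3B ⊕ C3 = F8.
P[1]: D(K, 95) = 20; 20 ⊕ 8E = AE.
P[2]: D(K, 47) = F2; F2 ⊕ 95 = 67.
P[3]: D(K, 03) = B6; B6 ⊕ 47 = F1.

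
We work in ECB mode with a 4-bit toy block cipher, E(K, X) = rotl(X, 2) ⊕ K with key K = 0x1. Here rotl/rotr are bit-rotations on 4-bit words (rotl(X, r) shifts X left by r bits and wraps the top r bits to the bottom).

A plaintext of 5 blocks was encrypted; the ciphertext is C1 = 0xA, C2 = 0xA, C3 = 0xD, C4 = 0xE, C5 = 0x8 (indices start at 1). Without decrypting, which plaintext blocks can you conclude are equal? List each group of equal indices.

ECB encrypts each block independently with the same key, so equal ciphertext blocks imply equal plaintext blocks.
C1 = C2 = 0xA, so P1 = P2.

P1 = P2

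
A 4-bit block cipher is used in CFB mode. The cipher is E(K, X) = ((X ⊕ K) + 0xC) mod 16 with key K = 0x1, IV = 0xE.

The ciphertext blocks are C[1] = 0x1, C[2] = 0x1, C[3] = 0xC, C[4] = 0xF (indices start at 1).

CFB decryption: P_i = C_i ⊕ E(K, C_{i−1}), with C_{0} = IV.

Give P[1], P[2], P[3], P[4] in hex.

P[1]: E(K, 0xE) = 0xB; 0x1 ⊕ 0xB = 0xA.
P[2]: E(K, 0x1) = 0xC; 0x1 ⊕ 0xC = 0xD.
P[3]: E(K, 0x1) = 0xC; 0xC ⊕ 0xC = 0x0.
P[4]: E(K, 0xC) = 0x9; 0xF ⊕ 0x9 = 0x6.

P[1] = 0xA, P[2] = 0xD, P[3] = 0x0, P[4] = 0x6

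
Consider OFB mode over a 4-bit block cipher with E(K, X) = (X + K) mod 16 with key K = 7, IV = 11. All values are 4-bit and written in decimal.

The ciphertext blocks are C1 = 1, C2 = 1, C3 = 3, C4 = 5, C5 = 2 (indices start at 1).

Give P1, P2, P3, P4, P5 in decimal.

OFB decryption: S_i = E(K, S_{i−1}) with S_{0} = IV; P_i = C_i ⊕ S_i.
P1: S = E(K, 11) = 2; 1 ⊕ 2 = 3.
P2: S = E(K, 2) = 9; 1 ⊕ 9 = 8.
P3: S = E(K, 9) = 0; 3 ⊕ 0 = 3.
P4: S = E(K, 0) = 7; 5 ⊕ 7 = 2.
P5: S = E(K, 7) = 14; 2 ⊕ 14 = 12.

P1 = 3, P2 = 8, P3 = 3, P4 = 2, P5 = 12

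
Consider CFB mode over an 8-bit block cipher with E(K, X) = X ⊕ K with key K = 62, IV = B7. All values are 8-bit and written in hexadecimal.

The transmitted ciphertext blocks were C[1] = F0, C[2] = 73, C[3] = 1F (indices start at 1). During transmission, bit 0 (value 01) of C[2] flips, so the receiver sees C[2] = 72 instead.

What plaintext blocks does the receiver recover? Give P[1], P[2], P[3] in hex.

P[1] = 25, P[2] = E0, P[3] = 0F

CFB decryption: P_i = C_i ⊕ E(K, C_{i−1}), with C_{0} = IV.
Only C[2] changed, to 72. In CFB, a change in C_i flips the same bit in P_i and garbles P_{i+1}. Decrypting the received ciphertext:
P[1]: E(K, B7) = D5; F0 ⊕ D5 = 25.
P[2]: E(K, F0) = 92; 72 ⊕ 92 = E0.
P[3]: E(K, 72) = 10; 1F ⊕ 10 = 0F.
Blocks that differ from the original plaintext: P[2], P[3].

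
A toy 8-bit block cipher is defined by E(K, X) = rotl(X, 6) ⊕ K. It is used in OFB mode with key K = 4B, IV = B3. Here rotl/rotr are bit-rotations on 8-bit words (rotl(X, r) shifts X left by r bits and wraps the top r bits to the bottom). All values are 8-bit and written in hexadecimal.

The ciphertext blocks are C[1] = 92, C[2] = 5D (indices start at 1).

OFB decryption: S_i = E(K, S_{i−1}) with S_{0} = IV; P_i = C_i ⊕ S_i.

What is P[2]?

P[2] = FF

P[1]: S = E(K, B3) = A7; 92 ⊕ A7 = 35.
P[2]: S = E(K, A7) = A2; 5D ⊕ A2 = FF.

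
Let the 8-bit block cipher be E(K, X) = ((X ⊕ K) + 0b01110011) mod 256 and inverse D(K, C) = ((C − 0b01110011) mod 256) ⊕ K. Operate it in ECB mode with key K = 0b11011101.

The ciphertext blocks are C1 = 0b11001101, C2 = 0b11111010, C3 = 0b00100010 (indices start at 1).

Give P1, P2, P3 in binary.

P1 = 0b10000111, P2 = 0b01011010, P3 = 0b01110010

ECB decryption: P_i = D(K, C_i).
P1: D(K, 0b11001101) = 0b10000111.
P2: D(K, 0b11111010) = 0b01011010.
P3: D(K, 0b00100010) = 0b01110010.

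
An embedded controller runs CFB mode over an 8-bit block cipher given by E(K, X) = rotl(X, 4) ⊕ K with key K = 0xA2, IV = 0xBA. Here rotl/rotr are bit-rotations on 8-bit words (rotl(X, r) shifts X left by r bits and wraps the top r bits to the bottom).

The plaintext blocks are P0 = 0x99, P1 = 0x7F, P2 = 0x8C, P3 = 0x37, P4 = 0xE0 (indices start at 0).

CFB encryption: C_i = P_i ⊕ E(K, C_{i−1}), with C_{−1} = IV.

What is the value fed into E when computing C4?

0xA3

C0: E(K, 0xBA) = 0x09; 0x99 ⊕ 0x09 = 0x90.
C1: E(K, 0x90) = 0xAB; 0x7F ⊕ 0xAB = 0xD4.
C2: E(K, 0xD4) = 0xEF; 0x8C ⊕ 0xEF = 0x63.
C3: E(K, 0x63) = 0x94; 0x37 ⊕ 0x94 = 0xA3.
C4: E(K, 0xA3) = 0x98; 0xE0 ⊕ 0x98 = 0x78.
So the input to E for block 4 is 0xA3.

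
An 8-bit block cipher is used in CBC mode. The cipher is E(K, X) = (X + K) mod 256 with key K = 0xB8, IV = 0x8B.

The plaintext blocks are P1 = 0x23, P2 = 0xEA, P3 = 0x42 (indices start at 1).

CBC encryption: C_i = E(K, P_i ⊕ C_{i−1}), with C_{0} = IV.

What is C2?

C2 = 0x42

C1: P1 ⊕ 0x8B = 0xA8; E(K, 0xA8) = 0x60.
C2: P2 ⊕ 0x60 = 0x8A; E(K, 0x8A) = 0x42.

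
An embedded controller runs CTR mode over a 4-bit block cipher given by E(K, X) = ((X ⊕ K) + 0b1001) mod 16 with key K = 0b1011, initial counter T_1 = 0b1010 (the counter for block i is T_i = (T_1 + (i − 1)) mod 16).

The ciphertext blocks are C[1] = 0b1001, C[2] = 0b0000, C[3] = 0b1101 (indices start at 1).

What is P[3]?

P[3] = 0b1101

CTR decryption: S_i = E(K, T_i) where T_i is the counter for block i; P_i = C_i ⊕ S_i.
P[3]: T = 0b1100, S = E(K, T) = 0b0000; 0b1101 ⊕ 0b0000 = 0b1101.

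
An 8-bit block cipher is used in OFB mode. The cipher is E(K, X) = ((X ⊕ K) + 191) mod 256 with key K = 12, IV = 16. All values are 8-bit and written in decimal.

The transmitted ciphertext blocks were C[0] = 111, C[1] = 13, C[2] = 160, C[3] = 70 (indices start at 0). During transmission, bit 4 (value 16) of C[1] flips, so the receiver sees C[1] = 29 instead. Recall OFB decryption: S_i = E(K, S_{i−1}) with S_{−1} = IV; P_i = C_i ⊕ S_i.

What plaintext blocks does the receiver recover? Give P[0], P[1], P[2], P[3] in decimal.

P[0] = 180, P[1] = 139, P[2] = 249, P[3] = 82

Only C[1] changed, to 29. In OFB, a change in C_i flips the same bit in P_i only; the keystream is unaffected. Decrypting the received ciphertext:
P[0]: S = E(K, 16) = 219; 111 ⊕ 219 = 180.
P[1]: S = E(K, 219) = 150; 29 ⊕ 150 = 139.
P[2]: S = E(K, 150) = 89; 160 ⊕ 89 = 249.
P[3]: S = E(K, 89) = 20; 70 ⊕ 20 = 82.
Blocks that differ from the original plaintext: P[1].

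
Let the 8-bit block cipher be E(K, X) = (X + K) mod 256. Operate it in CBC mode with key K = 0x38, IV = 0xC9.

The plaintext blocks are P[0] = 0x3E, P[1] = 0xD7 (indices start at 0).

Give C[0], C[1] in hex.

C[0] = 0x2F, C[1] = 0x30

CBC encryption: C_i = E(K, P_i ⊕ C_{i−1}), with C_{−1} = IV.
C[0]: P[0] ⊕ 0xC9 = 0xF7; E(K, 0xF7) = 0x2F.
C[1]: P[1] ⊕ 0x2F = 0xF8; E(K, 0xF8) = 0x30.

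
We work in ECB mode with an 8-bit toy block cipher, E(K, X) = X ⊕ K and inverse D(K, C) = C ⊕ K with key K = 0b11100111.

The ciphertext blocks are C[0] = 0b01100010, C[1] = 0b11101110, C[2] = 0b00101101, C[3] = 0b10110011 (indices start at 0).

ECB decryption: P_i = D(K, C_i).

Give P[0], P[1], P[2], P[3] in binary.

P[0] = 0b10000101, P[1] = 0b00001001, P[2] = 0b11001010, P[3] = 0b01010100

P[0]: D(K, 0b01100010) = 0b10000101.
P[1]: D(K, 0b11101110) = 0b00001001.
P[2]: D(K, 0b00101101) = 0b11001010.
P[3]: D(K, 0b10110011) = 0b01010100.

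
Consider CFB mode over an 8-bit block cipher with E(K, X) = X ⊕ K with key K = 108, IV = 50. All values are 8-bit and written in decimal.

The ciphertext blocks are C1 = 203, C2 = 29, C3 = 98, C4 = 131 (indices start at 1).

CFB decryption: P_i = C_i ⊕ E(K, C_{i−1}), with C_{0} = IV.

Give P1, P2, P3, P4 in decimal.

P1 = 149, P2 = 186, P3 = 19, P4 = 141

P1: E(K, 50) = 94; 203 ⊕ 94 = 149.
P2: E(K, 203) = 167; 29 ⊕ 167 = 186.
P3: E(K, 29) = 113; 98 ⊕ 113 = 19.
P4: E(K, 98) = 14; 131 ⊕ 14 = 141.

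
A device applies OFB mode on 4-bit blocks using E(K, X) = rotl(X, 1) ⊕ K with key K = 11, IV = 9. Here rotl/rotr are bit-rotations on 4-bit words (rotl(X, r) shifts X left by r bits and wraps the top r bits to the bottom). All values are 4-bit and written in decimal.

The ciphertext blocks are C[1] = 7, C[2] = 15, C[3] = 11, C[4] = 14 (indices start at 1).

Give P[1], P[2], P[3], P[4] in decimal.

P[1] = 15, P[2] = 5, P[3] = 5, P[4] = 8

OFB decryption: S_i = E(K, S_{i−1}) with S_{0} = IV; P_i = C_i ⊕ S_i.
P[1]: S = E(K, 9) = 8; 7 ⊕ 8 = 15.
P[2]: S = E(K, 8) = 10; 15 ⊕ 10 = 5.
P[3]: S = E(K, 10) = 14; 11 ⊕ 14 = 5.
P[4]: S = E(K, 14) = 6; 14 ⊕ 6 = 8.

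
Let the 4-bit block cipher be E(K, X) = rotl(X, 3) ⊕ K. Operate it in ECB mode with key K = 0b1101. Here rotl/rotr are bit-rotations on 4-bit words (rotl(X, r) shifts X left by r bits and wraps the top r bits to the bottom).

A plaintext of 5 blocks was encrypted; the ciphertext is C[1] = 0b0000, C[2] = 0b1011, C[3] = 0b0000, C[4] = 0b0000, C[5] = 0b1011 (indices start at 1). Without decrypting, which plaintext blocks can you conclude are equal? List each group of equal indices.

P[1] = P[3] = P[4]; P[2] = P[5]

ECB encrypts each block independently with the same key, so equal ciphertext blocks imply equal plaintext blocks.
C[1] = C[3] = C[4] = 0b0000, so P[1] = P[3] = P[4].
C[2] = C[5] = 0b1011, so P[2] = P[5].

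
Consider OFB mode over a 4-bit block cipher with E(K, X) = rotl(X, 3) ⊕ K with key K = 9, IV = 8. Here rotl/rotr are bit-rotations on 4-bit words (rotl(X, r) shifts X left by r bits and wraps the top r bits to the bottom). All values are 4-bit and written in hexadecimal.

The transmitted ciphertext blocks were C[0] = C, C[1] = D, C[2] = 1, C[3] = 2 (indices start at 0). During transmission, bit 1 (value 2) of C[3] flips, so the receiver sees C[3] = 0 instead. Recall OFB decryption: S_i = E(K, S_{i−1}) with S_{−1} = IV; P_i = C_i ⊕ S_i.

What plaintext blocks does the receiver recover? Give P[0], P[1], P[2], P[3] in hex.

P[0] = 1, P[1] = A, P[2] = 3, P[3] = 8

Only C[3] changed, to 0. In OFB, a change in C_i flips the same bit in P_i only; the keystream is unaffected. Decrypting the received ciphertext:
P[0]: S = E(K, 8) = D; C ⊕ D = 1.
P[1]: S = E(K, D) = 7; D ⊕ 7 = A.
P[2]: S = E(K, 7) = 2; 1 ⊕ 2 = 3.
P[3]: S = E(K, 2) = 8; 0 ⊕ 8 = 8.
Blocks that differ from the original plaintext: P[3].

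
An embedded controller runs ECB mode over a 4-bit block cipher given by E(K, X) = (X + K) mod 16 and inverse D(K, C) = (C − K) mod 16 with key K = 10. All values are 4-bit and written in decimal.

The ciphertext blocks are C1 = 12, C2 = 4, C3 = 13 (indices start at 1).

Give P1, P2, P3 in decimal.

P1 = 2, P2 = 10, P3 = 3

ECB decryption: P_i = D(K, C_i).
P1: D(K, 12) = 2.
P2: D(K, 4) = 10.
P3: D(K, 13) = 3.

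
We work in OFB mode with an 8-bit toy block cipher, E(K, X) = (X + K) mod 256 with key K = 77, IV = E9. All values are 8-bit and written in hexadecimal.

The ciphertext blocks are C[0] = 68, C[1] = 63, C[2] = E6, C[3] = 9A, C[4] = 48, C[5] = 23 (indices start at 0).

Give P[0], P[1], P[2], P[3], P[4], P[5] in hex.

OFB decryption: S_i = E(K, S_{i−1}) with S_{−1} = IV; P_i = C_i ⊕ S_i.
P[0]: S = E(K, E9) = 60; 68 ⊕ 60 = 08.
P[1]: S = E(K, 60) = D7; 63 ⊕ D7 = B4.
P[2]: S = E(K, D7) = 4E; E6 ⊕ 4E = A8.
P[3]: S = E(K, 4E) = C5; 9A ⊕ C5 = 5F.
P[4]: S = E(K, C5) = 3C; 48 ⊕ 3C = 74.
P[5]: S = E(K, 3C) = B3; 23 ⊕ B3 = 90.

P[0] = 08, P[1] = B4, P[2] = A8, P[3] = 5F, P[4] = 74, P[5] = 90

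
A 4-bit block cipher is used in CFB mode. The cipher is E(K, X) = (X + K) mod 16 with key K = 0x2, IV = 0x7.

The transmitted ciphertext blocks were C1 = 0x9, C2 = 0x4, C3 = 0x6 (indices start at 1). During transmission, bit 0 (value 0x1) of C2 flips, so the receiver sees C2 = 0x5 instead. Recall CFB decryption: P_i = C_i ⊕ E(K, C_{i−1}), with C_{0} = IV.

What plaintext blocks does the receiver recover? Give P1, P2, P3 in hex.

P1 = 0x0, P2 = 0xE, P3 = 0x1

Only C2 changed, to 0x5. In CFB, a change in C_i flips the same bit in P_i and garbles P_{i+1}. Decrypting the received ciphertext:
P1: E(K, 0x7) = 0x9; 0x9 ⊕ 0x9 = 0x0.
P2: E(K, 0x9) = 0xB; 0x5 ⊕ 0xB = 0xE.
P3: E(K, 0x5) = 0x7; 0x6 ⊕ 0x7 = 0x1.
Blocks that differ from the original plaintext: P2, P3.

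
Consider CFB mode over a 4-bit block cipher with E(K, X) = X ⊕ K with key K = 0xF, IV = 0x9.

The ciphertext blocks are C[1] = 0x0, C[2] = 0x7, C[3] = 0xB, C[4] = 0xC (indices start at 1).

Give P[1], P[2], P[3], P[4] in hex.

CFB decryption: P_i = C_i ⊕ E(K, C_{i−1}), with C_{0} = IV.
P[1]: E(K, 0x9) = 0x6; 0x0 ⊕ 0x6 = 0x6.
P[2]: E(K, 0x0) = 0xF; 0x7 ⊕ 0xF = 0x8.
P[3]: E(K, 0x7) = 0x8; 0xB ⊕ 0x8 = 0x3.
P[4]: E(K, 0xB) = 0x4; 0xC ⊕ 0x4 = 0x8.

P[1] = 0x6, P[2] = 0x8, P[3] = 0x3, P[4] = 0x8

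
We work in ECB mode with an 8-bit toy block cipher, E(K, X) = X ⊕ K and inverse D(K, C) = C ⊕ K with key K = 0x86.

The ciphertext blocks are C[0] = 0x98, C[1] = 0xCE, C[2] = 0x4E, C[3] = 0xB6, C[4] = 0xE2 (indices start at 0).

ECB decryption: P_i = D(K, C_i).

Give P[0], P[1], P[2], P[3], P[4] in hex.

P[0] = 0x1E, P[1] = 0x48, P[2] = 0xC8, P[3] = 0x30, P[4] = 0x64

P[0]: D(K, 0x98) = 0x1E.
P[1]: D(K, 0xCE) = 0x48.
P[2]: D(K, 0x4E) = 0xC8.
P[3]: D(K, 0xB6) = 0x30.
P[4]: D(K, 0xE2) = 0x64.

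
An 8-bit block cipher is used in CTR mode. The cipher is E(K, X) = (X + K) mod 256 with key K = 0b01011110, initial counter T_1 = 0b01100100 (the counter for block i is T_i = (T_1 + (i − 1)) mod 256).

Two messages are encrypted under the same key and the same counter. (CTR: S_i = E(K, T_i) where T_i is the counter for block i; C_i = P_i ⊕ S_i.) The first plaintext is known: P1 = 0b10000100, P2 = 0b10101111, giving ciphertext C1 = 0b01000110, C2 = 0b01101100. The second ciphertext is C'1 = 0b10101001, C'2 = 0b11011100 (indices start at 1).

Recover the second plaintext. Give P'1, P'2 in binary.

In CTR with a reused counter, both messages share the same keystream S_i, so C_i ⊕ C'_i = P_i ⊕ P'_i and thus P'_i = P_i ⊕ C_i ⊕ C'_i.
P'1: 0b10000100 ⊕ 0b01000110 ⊕ 0b10101001 = 0b01101011.
P'2: 0b10101111 ⊕ 0b01101100 ⊕ 0b11011100 = 0b00011111.

P'1 = 0b01101011, P'2 = 0b00011111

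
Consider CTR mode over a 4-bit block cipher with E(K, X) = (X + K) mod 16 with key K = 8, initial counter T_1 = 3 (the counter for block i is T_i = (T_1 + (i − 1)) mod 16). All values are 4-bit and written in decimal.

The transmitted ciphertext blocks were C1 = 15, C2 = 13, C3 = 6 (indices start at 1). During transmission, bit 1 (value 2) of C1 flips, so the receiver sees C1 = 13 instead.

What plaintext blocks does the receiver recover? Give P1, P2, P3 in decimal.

CTR decryption: S_i = E(K, T_i) where T_i is the counter for block i; P_i = C_i ⊕ S_i.
Only C1 changed, to 13. In CTR, a change in C_i flips the same bit in P_i only; the keystream is unaffected. Decrypting the received ciphertext:
P1: T = 3, S = E(K, T) = 11; 13 ⊕ 11 = 6.
P2: T = 4, S = E(K, T) = 12; 13 ⊕ 12 = 1.
P3: T = 5, S = E(K, T) = 13; 6 ⊕ 13 = 11.
Blocks that differ from the original plaintext: P1.

P1 = 6, P2 = 1, P3 = 11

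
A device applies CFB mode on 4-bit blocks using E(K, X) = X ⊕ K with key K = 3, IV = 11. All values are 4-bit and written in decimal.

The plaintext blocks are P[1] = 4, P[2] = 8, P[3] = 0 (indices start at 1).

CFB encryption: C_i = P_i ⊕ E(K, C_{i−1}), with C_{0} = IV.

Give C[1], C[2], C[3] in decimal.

C[1]: E(K, 11) = 8; 4 ⊕ 8 = 12.
C[2]: E(K, 12) = 15; 8 ⊕ 15 = 7.
C[3]: E(K, 7) = 4; 0 ⊕ 4 = 4.

C[1] = 12, C[2] = 7, C[3] = 4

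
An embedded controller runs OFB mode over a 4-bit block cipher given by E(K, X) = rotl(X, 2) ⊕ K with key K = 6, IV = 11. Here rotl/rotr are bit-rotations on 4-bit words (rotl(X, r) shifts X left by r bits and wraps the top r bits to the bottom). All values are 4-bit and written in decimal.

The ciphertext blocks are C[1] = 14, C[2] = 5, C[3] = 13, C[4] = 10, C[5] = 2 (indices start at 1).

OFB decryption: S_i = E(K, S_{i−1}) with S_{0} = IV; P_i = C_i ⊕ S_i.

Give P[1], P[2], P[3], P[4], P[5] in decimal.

P[1]: S = E(K, 11) = 8; 14 ⊕ 8 = 6.
P[2]: S = E(K, 8) = 4; 5 ⊕ 4 = 1.
P[3]: S = E(K, 4) = 7; 13 ⊕ 7 = 10.
P[4]: S = E(K, 7) = 11; 10 ⊕ 11 = 1.
P[5]: S = E(K, 11) = 8; 2 ⊕ 8 = 10.

P[1] = 6, P[2] = 1, P[3] = 10, P[4] = 1, P[5] = 10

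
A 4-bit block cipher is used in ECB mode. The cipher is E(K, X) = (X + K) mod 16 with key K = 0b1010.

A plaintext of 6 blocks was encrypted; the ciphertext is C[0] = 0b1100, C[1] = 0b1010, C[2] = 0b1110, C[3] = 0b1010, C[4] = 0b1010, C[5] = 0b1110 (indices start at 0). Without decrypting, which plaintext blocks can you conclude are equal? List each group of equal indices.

P[1] = P[3] = P[4]; P[2] = P[5]

ECB encrypts each block independently with the same key, so equal ciphertext blocks imply equal plaintext blocks.
C[1] = C[3] = C[4] = 0b1010, so P[1] = P[3] = P[4].
C[2] = C[5] = 0b1110, so P[2] = P[5].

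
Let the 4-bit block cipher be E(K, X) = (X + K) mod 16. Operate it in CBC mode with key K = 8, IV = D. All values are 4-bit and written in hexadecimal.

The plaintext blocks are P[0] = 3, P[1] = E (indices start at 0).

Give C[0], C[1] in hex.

CBC encryption: C_i = E(K, P_i ⊕ C_{i−1}), with C_{−1} = IV.
C[0]: P[0] ⊕ D = E; E(K, E) = 6.
C[1]: P[1] ⊕ 6 = 8; E(K, 8) = 0.

C[0] = 6, C[1] = 0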